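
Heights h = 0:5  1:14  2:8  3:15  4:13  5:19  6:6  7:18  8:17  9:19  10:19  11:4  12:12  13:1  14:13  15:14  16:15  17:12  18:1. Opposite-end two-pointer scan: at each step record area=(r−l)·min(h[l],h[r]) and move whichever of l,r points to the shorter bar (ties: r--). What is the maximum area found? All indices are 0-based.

max area = 210

[0,18] min(5,1)*18=18 best=18 * → r--
[0,17] min(5,12)*17=85 best=85 * → l++
[1,17] min(14,12)*16=192 best=192 * → r--
[1,16] min(14,15)*15=210 best=210 * → l++
[2,16] min(8,15)*14=112 best=210 → l++
[3,16] min(15,15)*13=195 best=210 → r--
[3,15] min(15,14)*12=168 best=210 → r--
[3,14] min(15,13)*11=143 best=210 → r--
[3,13] min(15,1)*10=10 best=210 → r--
[3,12] min(15,12)*9=108 best=210 → r--
[3,11] min(15,4)*8=32 best=210 → r--
[3,10] min(15,19)*7=105 best=210 → l++
[4,10] min(13,19)*6=78 best=210 → l++
[5,10] min(19,19)*5=95 best=210 → r--
[5,9] min(19,19)*4=76 best=210 → r--
[5,8] min(19,17)*3=51 best=210 → r--
[5,7] min(19,18)*2=36 best=210 → r--
[5,6] min(19,6)*1=6 best=210 → r--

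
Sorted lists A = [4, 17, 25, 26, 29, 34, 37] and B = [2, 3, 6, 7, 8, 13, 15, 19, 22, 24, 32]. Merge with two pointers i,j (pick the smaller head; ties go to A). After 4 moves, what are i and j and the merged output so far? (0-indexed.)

i=0 j=0: A[i]=4>B[j]=2 take 2, j++
i=0 j=1: A[i]=4>B[j]=3 take 3, j++
i=0 j=2: A[i]=4<=B[j]=6 take 4, i++
i=1 j=2: A[i]=17>B[j]=6 take 6, j++

i=1, j=3, merged so far=[2, 3, 4, 6]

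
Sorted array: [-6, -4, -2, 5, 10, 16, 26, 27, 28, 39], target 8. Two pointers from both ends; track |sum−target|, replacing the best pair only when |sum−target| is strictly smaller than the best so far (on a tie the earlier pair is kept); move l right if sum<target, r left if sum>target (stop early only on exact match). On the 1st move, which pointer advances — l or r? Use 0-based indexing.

r

[0,9] -6+39=33 d=25 * → r--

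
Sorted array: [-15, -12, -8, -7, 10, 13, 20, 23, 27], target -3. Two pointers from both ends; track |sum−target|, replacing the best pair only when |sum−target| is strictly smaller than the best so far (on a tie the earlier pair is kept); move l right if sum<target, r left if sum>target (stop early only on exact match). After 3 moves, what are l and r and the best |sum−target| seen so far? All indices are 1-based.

l=1 r=9: -15+27=12 d=15 *, r--
l=1 r=8: -15+23=8 d=11 *, r--
l=1 r=7: -15+20=5 d=8 *, r--

l=1, r=6, best |Δ|=8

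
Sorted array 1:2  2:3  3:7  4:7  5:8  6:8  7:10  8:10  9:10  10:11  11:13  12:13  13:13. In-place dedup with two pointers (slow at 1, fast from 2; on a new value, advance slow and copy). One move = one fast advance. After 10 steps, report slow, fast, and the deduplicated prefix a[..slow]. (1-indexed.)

slow=7, fast=12, prefix=[2, 3, 7, 8, 10, 11, 13]

(s=1,f=2) a[fast]=3≠a[slow]=2 write a[2]=3 → slow++,fast++
(s=2,f=3) a[fast]=7≠a[slow]=3 write a[3]=7 → slow++,fast++
(s=3,f=4) a[fast]=7=a[slow] dup → fast++
(s=3,f=5) a[fast]=8≠a[slow]=7 write a[4]=8 → slow++,fast++
(s=4,f=6) a[fast]=8=a[slow] dup → fast++
(s=4,f=7) a[fast]=10≠a[slow]=8 write a[5]=10 → slow++,fast++
(s=5,f=8) a[fast]=10=a[slow] dup → fast++
(s=5,f=9) a[fast]=10=a[slow] dup → fast++
(s=5,f=10) a[fast]=11≠a[slow]=10 write a[6]=11 → slow++,fast++
(s=6,f=11) a[fast]=13≠a[slow]=11 write a[7]=13 → slow++,fast++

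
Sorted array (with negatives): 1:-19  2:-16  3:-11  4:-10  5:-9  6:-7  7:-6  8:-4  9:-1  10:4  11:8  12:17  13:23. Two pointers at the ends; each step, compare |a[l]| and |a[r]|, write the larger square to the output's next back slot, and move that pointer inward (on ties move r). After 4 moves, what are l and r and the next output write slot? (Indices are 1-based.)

l=3, r=11, next write slot=9

[1,13] |-19|<=|23| out[13]=529 → r--
[1,12] |-19|>|17| out[12]=361 → l++
[2,12] |-16|<=|17| out[11]=289 → r--
[2,11] |-16|>|8| out[10]=256 → l++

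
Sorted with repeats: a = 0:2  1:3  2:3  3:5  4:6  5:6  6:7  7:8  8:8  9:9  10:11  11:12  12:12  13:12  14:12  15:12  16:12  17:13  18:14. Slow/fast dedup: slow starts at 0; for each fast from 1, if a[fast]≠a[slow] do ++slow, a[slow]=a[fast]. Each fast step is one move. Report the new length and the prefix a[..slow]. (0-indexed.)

length 11; prefix = [2, 3, 5, 6, 7, 8, 9, 11, 12, 13, 14]

(s=0,f=1) a[fast]=3≠a[slow]=2 write a[1]=3 → slow++,fast++
(s=1,f=2) a[fast]=3=a[slow] dup → fast++
(s=1,f=3) a[fast]=5≠a[slow]=3 write a[2]=5 → slow++,fast++
(s=2,f=4) a[fast]=6≠a[slow]=5 write a[3]=6 → slow++,fast++
(s=3,f=5) a[fast]=6=a[slow] dup → fast++
(s=3,f=6) a[fast]=7≠a[slow]=6 write a[4]=7 → slow++,fast++
(s=4,f=7) a[fast]=8≠a[slow]=7 write a[5]=8 → slow++,fast++
(s=5,f=8) a[fast]=8=a[slow] dup → fast++
(s=5,f=9) a[fast]=9≠a[slow]=8 write a[6]=9 → slow++,fast++
(s=6,f=10) a[fast]=11≠a[slow]=9 write a[7]=11 → slow++,fast++
(s=7,f=11) a[fast]=12≠a[slow]=11 write a[8]=12 → slow++,fast++
(s=8,f=12) a[fast]=12=a[slow] dup → fast++
(s=8,f=13) a[fast]=12=a[slow] dup → fast++
(s=8,f=14) a[fast]=12=a[slow] dup → fast++
(s=8,f=15) a[fast]=12=a[slow] dup → fast++
(s=8,f=16) a[fast]=12=a[slow] dup → fast++
(s=8,f=17) a[fast]=13≠a[slow]=12 write a[9]=13 → slow++,fast++
(s=9,f=18) a[fast]=14≠a[slow]=13 write a[10]=14 → slow++,fast++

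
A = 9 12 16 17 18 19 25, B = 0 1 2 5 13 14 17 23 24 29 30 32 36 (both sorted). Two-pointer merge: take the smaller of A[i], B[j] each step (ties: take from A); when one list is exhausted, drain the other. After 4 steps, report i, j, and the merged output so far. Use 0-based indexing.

[i=0,j=0] A[i]=9>B[j]=0 take 0 → j++
[i=0,j=1] A[i]=9>B[j]=1 take 1 → j++
[i=0,j=2] A[i]=9>B[j]=2 take 2 → j++
[i=0,j=3] A[i]=9>B[j]=5 take 5 → j++

i=0, j=4, merged so far=[0, 1, 2, 5]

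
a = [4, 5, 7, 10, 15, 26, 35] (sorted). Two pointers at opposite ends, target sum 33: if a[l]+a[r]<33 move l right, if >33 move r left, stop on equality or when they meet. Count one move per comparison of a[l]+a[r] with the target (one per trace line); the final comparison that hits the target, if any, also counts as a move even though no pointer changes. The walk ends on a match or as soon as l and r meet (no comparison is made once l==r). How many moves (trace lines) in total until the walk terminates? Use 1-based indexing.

l=1 r=7: 4+35=39 >33, r--
l=1 r=6: 4+26=30 <33, l++
l=2 r=6: 5+26=31 <33, l++
l=3 r=6: 7+26=33, found

4 moves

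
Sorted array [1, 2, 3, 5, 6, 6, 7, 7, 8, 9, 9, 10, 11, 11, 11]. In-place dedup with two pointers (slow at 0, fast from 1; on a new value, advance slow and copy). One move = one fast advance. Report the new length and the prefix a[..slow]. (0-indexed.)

(s=0,f=1) a[fast]=2≠a[slow]=1 write a[1]=2 → slow++,fast++
(s=1,f=2) a[fast]=3≠a[slow]=2 write a[2]=3 → slow++,fast++
(s=2,f=3) a[fast]=5≠a[slow]=3 write a[3]=5 → slow++,fast++
(s=3,f=4) a[fast]=6≠a[slow]=5 write a[4]=6 → slow++,fast++
(s=4,f=5) a[fast]=6=a[slow] dup → fast++
(s=4,f=6) a[fast]=7≠a[slow]=6 write a[5]=7 → slow++,fast++
(s=5,f=7) a[fast]=7=a[slow] dup → fast++
(s=5,f=8) a[fast]=8≠a[slow]=7 write a[6]=8 → slow++,fast++
(s=6,f=9) a[fast]=9≠a[slow]=8 write a[7]=9 → slow++,fast++
(s=7,f=10) a[fast]=9=a[slow] dup → fast++
(s=7,f=11) a[fast]=10≠a[slow]=9 write a[8]=10 → slow++,fast++
(s=8,f=12) a[fast]=11≠a[slow]=10 write a[9]=11 → slow++,fast++
(s=9,f=13) a[fast]=11=a[slow] dup → fast++
(s=9,f=14) a[fast]=11=a[slow] dup → fast++

length 10; prefix = [1, 2, 3, 5, 6, 7, 8, 9, 10, 11]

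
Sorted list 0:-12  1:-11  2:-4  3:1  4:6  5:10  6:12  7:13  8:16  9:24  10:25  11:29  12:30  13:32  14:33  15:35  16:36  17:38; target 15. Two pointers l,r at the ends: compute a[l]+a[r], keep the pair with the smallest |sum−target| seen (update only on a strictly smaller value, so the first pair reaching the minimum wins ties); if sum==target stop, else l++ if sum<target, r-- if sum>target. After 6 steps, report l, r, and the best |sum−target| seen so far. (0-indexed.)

[0,17] -12+38=26 d=11 * → r--
[0,16] -12+36=24 d=9 * → r--
[0,15] -12+35=23 d=8 * → r--
[0,14] -12+33=21 d=6 * → r--
[0,13] -12+32=20 d=5 * → r--
[0,12] -12+30=18 d=3 * → r--

l=0, r=11, best |Δ|=3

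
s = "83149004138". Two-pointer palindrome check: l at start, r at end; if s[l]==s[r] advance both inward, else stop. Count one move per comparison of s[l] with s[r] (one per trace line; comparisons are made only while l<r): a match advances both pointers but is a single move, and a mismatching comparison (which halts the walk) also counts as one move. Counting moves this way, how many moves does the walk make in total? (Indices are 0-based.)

5 moves

[0,10] '8'=='8' → l++,r--
[1,9] '3'=='3' → l++,r--
[2,8] '1'=='1' → l++,r--
[3,7] '4'=='4' → l++,r--
[4,6] '9'!='0' → stop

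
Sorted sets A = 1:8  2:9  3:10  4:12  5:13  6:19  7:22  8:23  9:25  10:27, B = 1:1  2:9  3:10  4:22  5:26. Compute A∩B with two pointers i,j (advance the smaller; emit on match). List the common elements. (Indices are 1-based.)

intersection = [9, 10, 22]

[i=1,j=1] 8>1 → j++
[i=1,j=2] 8<9 → i++
[i=2,j=2] 9==9 emit → i++,j++
[i=3,j=3] 10==10 emit → i++,j++
[i=4,j=4] 12<22 → i++
[i=5,j=4] 13<22 → i++
[i=6,j=4] 19<22 → i++
[i=7,j=4] 22==22 emit → i++,j++
[i=8,j=5] 23<26 → i++
[i=9,j=5] 25<26 → i++
[i=10,j=5] 27>26 → j++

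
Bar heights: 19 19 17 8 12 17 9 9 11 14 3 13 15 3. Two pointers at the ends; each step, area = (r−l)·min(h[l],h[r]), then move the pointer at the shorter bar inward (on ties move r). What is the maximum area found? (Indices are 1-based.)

l=1 r=14: min(19,3)*13=39 best=39 *, r--
l=1 r=13: min(19,15)*12=180 best=180 *, r--
l=1 r=12: min(19,13)*11=143 best=180, r--
l=1 r=11: min(19,3)*10=30 best=180, r--
l=1 r=10: min(19,14)*9=126 best=180, r--
l=1 r=9: min(19,11)*8=88 best=180, r--
l=1 r=8: min(19,9)*7=63 best=180, r--
l=1 r=7: min(19,9)*6=54 best=180, r--
l=1 r=6: min(19,17)*5=85 best=180, r--
l=1 r=5: min(19,12)*4=48 best=180, r--
l=1 r=4: min(19,8)*3=24 best=180, r--
l=1 r=3: min(19,17)*2=34 best=180, r--
l=1 r=2: min(19,19)*1=19 best=180, r--

max area = 180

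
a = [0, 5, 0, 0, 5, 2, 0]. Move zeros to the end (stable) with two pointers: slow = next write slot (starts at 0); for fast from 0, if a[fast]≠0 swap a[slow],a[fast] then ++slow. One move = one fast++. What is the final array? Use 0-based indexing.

slow=0 fast=0: a[fast]=0, fast++
slow=0 fast=1: a[fast]=5≠0 swap→a[0]=5, slow++,fast++
slow=1 fast=2: a[fast]=0, fast++
slow=1 fast=3: a[fast]=0, fast++
slow=1 fast=4: a[fast]=5≠0 swap→a[1]=5, slow++,fast++
slow=2 fast=5: a[fast]=2≠0 swap→a[2]=2, slow++,fast++
slow=3 fast=6: a[fast]=0, fast++

[5, 5, 2, 0, 0, 0, 0]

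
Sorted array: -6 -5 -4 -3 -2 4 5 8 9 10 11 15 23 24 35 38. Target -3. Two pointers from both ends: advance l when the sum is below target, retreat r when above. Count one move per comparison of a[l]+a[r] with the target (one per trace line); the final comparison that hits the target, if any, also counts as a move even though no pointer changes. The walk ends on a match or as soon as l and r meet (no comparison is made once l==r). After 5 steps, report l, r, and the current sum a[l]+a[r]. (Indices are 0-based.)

l=0, r=10, sum=5

[0,15] -6+38=32 >-3 → r--
[0,14] -6+35=29 >-3 → r--
[0,13] -6+24=18 >-3 → r--
[0,12] -6+23=17 >-3 → r--
[0,11] -6+15=9 >-3 → r--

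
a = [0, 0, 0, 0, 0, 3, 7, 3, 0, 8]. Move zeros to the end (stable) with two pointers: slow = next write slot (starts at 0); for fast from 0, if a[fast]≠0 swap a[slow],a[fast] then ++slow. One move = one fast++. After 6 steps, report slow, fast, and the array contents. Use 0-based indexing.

slow=1, fast=6, a=[3, 0, 0, 0, 0, 0, 7, 3, 0, 8]

(s=0,f=0) a[fast]=0 → fast++
(s=0,f=1) a[fast]=0 → fast++
(s=0,f=2) a[fast]=0 → fast++
(s=0,f=3) a[fast]=0 → fast++
(s=0,f=4) a[fast]=0 → fast++
(s=0,f=5) a[fast]=3≠0 swap→a[0]=3 → slow++,fast++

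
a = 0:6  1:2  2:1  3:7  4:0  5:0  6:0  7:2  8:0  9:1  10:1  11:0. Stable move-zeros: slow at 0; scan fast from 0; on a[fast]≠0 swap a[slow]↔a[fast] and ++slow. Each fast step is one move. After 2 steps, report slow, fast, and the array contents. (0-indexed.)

slow=0 fast=0: a[fast]=6≠0 swap→a[0]=6, slow++,fast++
slow=1 fast=1: a[fast]=2≠0 swap→a[1]=2, slow++,fast++

slow=2, fast=2, a=[6, 2, 1, 7, 0, 0, 0, 2, 0, 1, 1, 0]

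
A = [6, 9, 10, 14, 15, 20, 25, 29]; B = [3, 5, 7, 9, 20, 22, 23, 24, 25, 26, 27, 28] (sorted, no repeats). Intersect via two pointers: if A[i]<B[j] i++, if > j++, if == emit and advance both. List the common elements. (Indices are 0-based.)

[i=0,j=0] 6>3 → j++
[i=0,j=1] 6>5 → j++
[i=0,j=2] 6<7 → i++
[i=1,j=2] 9>7 → j++
[i=1,j=3] 9==9 emit → i++,j++
[i=2,j=4] 10<20 → i++
[i=3,j=4] 14<20 → i++
[i=4,j=4] 15<20 → i++
[i=5,j=4] 20==20 emit → i++,j++
[i=6,j=5] 25>22 → j++
[i=6,j=6] 25>23 → j++
[i=6,j=7] 25>24 → j++
[i=6,j=8] 25==25 emit → i++,j++
[i=7,j=9] 29>26 → j++
[i=7,j=10] 29>27 → j++
[i=7,j=11] 29>28 → j++

intersection = [9, 20, 25]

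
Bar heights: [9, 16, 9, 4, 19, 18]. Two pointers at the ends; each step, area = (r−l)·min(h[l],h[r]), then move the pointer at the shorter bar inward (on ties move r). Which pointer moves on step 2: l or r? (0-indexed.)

l=0 r=5: min(9,18)*5=45 best=45 *, l++
l=1 r=5: min(16,18)*4=64 best=64 *, l++

l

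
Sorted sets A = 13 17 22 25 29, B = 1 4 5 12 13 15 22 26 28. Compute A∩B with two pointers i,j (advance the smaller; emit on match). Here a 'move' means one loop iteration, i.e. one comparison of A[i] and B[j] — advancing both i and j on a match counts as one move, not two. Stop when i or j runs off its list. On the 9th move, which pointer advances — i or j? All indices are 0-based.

i

i=0 j=0: 13>1, j++
i=0 j=1: 13>4, j++
i=0 j=2: 13>5, j++
i=0 j=3: 13>12, j++
i=0 j=4: 13==13 emit, i++,j++
i=1 j=5: 17>15, j++
i=1 j=6: 17<22, i++
i=2 j=6: 22==22 emit, i++,j++
i=3 j=7: 25<26, i++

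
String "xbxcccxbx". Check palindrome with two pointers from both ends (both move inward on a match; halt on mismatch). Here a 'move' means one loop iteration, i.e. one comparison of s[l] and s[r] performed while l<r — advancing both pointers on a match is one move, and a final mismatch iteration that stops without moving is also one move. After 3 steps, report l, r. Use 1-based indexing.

l=4, r=6

[1,9] 'x'=='x' → l++,r--
[2,8] 'b'=='b' → l++,r--
[3,7] 'x'=='x' → l++,r--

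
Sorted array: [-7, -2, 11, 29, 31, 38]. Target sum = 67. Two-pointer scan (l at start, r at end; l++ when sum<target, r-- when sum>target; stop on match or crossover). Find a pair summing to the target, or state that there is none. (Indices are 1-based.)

l=1 r=6: -7+38=31 <67, l++
l=2 r=6: -2+38=36 <67, l++
l=3 r=6: 11+38=49 <67, l++
l=4 r=6: 29+38=67, found

(29, 38)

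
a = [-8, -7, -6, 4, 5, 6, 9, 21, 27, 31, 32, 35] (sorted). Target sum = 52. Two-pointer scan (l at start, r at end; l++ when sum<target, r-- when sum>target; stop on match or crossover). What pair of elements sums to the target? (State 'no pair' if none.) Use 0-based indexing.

(21, 31)

l=0 r=11: -8+35=27 <52, l++
l=1 r=11: -7+35=28 <52, l++
l=2 r=11: -6+35=29 <52, l++
l=3 r=11: 4+35=39 <52, l++
l=4 r=11: 5+35=40 <52, l++
l=5 r=11: 6+35=41 <52, l++
l=6 r=11: 9+35=44 <52, l++
l=7 r=11: 21+35=56 >52, r--
l=7 r=10: 21+32=53 >52, r--
l=7 r=9: 21+31=52, found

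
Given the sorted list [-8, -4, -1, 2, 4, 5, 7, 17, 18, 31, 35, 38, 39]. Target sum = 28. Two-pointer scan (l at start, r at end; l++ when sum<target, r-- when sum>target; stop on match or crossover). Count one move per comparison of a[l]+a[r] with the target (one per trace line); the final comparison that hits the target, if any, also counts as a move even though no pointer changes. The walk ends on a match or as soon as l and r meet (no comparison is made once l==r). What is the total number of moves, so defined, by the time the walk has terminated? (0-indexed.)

l=0 r=12: -8+39=31 >28, r--
l=0 r=11: -8+38=30 >28, r--
l=0 r=10: -8+35=27 <28, l++
l=1 r=10: -4+35=31 >28, r--
l=1 r=9: -4+31=27 <28, l++
l=2 r=9: -1+31=30 >28, r--
l=2 r=8: -1+18=17 <28, l++
l=3 r=8: 2+18=20 <28, l++
l=4 r=8: 4+18=22 <28, l++
l=5 r=8: 5+18=23 <28, l++
l=6 r=8: 7+18=25 <28, l++
l=7 r=8: 17+18=35 >28, r--

12 moves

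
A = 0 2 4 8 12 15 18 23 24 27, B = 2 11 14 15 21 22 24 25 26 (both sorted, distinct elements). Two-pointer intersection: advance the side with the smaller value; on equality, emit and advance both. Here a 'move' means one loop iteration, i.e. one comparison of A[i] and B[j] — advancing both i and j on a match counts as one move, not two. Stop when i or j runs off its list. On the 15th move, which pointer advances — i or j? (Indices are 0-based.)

[i=0,j=0] 0<2 → i++
[i=1,j=0] 2==2 emit → i++,j++
[i=2,j=1] 4<11 → i++
[i=3,j=1] 8<11 → i++
[i=4,j=1] 12>11 → j++
[i=4,j=2] 12<14 → i++
[i=5,j=2] 15>14 → j++
[i=5,j=3] 15==15 emit → i++,j++
[i=6,j=4] 18<21 → i++
[i=7,j=4] 23>21 → j++
[i=7,j=5] 23>22 → j++
[i=7,j=6] 23<24 → i++
[i=8,j=6] 24==24 emit → i++,j++
[i=9,j=7] 27>25 → j++
[i=9,j=8] 27>26 → j++

j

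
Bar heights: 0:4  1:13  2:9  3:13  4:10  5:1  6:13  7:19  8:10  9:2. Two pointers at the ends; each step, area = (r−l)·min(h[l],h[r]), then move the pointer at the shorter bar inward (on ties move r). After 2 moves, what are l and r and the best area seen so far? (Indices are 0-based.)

[0,9] min(4,2)*9=18 best=18 * → r--
[0,8] min(4,10)*8=32 best=32 * → l++

l=1, r=8, best area=32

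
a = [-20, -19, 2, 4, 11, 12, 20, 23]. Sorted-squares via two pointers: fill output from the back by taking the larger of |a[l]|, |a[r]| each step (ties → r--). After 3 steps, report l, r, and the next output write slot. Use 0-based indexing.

l=0 r=7: |-20|<=|23| out[7]=529, r--
l=0 r=6: |-20|<=|20| out[6]=400, r--
l=0 r=5: |-20|>|12| out[5]=400, l++

l=1, r=5, next write slot=4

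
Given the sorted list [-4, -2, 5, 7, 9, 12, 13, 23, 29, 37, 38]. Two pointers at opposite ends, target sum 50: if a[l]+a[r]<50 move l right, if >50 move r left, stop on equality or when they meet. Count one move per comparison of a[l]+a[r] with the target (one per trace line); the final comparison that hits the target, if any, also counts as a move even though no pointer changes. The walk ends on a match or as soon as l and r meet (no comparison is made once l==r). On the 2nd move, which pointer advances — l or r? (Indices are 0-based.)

[0,10] -4+38=34 <50 → l++
[1,10] -2+38=36 <50 → l++

l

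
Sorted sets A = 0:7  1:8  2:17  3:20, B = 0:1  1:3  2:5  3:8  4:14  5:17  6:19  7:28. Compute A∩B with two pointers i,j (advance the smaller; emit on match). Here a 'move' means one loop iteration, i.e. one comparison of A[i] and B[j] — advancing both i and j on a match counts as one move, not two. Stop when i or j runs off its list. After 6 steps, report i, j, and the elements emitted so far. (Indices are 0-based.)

[i=0,j=0] 7>1 → j++
[i=0,j=1] 7>3 → j++
[i=0,j=2] 7>5 → j++
[i=0,j=3] 7<8 → i++
[i=1,j=3] 8==8 emit → i++,j++
[i=2,j=4] 17>14 → j++

i=2, j=5, emitted=[8]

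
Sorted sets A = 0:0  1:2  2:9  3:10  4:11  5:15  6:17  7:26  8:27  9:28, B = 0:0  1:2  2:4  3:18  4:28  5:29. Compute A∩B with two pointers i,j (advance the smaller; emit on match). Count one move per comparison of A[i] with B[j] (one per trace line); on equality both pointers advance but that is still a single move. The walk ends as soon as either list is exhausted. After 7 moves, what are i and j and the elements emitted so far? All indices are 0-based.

i=6, j=3, emitted=[0, 2]

i=0 j=0: 0==0 emit, i++,j++
i=1 j=1: 2==2 emit, i++,j++
i=2 j=2: 9>4, j++
i=2 j=3: 9<18, i++
i=3 j=3: 10<18, i++
i=4 j=3: 11<18, i++
i=5 j=3: 15<18, i++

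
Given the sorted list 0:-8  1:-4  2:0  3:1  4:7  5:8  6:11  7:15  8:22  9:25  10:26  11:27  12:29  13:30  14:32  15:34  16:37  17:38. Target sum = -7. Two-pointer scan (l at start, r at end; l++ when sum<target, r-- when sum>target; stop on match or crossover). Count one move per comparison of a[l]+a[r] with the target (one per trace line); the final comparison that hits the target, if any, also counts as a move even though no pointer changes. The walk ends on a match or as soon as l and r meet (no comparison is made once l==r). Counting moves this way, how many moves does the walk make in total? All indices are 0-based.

l=0 r=17: -8+38=30 >-7, r--
l=0 r=16: -8+37=29 >-7, r--
l=0 r=15: -8+34=26 >-7, r--
l=0 r=14: -8+32=24 >-7, r--
l=0 r=13: -8+30=22 >-7, r--
l=0 r=12: -8+29=21 >-7, r--
l=0 r=11: -8+27=19 >-7, r--
l=0 r=10: -8+26=18 >-7, r--
l=0 r=9: -8+25=17 >-7, r--
l=0 r=8: -8+22=14 >-7, r--
l=0 r=7: -8+15=7 >-7, r--
l=0 r=6: -8+11=3 >-7, r--
l=0 r=5: -8+8=0 >-7, r--
l=0 r=4: -8+7=-1 >-7, r--
l=0 r=3: -8+1=-7, found

15 moves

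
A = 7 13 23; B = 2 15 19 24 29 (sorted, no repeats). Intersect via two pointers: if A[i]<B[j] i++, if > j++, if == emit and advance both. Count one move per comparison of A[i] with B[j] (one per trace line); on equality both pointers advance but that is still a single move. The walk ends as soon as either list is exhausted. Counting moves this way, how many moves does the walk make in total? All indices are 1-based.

i=1 j=1: 7>2, j++
i=1 j=2: 7<15, i++
i=2 j=2: 13<15, i++
i=3 j=2: 23>15, j++
i=3 j=3: 23>19, j++
i=3 j=4: 23<24, i++

6 moves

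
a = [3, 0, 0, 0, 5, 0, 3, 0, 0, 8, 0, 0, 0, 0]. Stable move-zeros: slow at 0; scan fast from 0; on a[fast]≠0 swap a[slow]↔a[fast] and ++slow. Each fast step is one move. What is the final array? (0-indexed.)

[3, 5, 3, 8, 0, 0, 0, 0, 0, 0, 0, 0, 0, 0]

(s=0,f=0) a[fast]=3≠0 swap→a[0]=3 → slow++,fast++
(s=1,f=1) a[fast]=0 → fast++
(s=1,f=2) a[fast]=0 → fast++
(s=1,f=3) a[fast]=0 → fast++
(s=1,f=4) a[fast]=5≠0 swap→a[1]=5 → slow++,fast++
(s=2,f=5) a[fast]=0 → fast++
(s=2,f=6) a[fast]=3≠0 swap→a[2]=3 → slow++,fast++
(s=3,f=7) a[fast]=0 → fast++
(s=3,f=8) a[fast]=0 → fast++
(s=3,f=9) a[fast]=8≠0 swap→a[3]=8 → slow++,fast++
(s=4,f=10) a[fast]=0 → fast++
(s=4,f=11) a[fast]=0 → fast++
(s=4,f=12) a[fast]=0 → fast++
(s=4,f=13) a[fast]=0 → fast++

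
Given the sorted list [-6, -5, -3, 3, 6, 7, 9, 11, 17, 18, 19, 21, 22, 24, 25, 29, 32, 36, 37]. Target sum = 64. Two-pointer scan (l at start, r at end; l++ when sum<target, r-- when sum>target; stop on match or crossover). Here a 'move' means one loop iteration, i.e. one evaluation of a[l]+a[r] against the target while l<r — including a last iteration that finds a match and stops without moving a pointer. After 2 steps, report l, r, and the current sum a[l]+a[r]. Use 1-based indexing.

l=3, r=19, sum=34

[1,19] -6+37=31 <64 → l++
[2,19] -5+37=32 <64 → l++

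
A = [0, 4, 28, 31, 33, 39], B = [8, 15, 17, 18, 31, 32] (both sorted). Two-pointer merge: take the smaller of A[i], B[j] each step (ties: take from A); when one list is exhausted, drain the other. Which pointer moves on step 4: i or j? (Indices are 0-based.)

j

i=0 j=0: A[i]=0<=B[j]=8 take 0, i++
i=1 j=0: A[i]=4<=B[j]=8 take 4, i++
i=2 j=0: A[i]=28>B[j]=8 take 8, j++
i=2 j=1: A[i]=28>B[j]=15 take 15, j++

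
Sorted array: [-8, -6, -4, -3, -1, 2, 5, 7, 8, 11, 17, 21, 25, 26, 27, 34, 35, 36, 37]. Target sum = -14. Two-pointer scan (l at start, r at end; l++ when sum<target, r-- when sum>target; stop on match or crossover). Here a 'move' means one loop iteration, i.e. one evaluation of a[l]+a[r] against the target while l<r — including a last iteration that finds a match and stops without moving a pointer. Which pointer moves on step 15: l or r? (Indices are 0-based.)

r

l=0 r=18: -8+37=29 >-14, r--
l=0 r=17: -8+36=28 >-14, r--
l=0 r=16: -8+35=27 >-14, r--
l=0 r=15: -8+34=26 >-14, r--
l=0 r=14: -8+27=19 >-14, r--
l=0 r=13: -8+26=18 >-14, r--
l=0 r=12: -8+25=17 >-14, r--
l=0 r=11: -8+21=13 >-14, r--
l=0 r=10: -8+17=9 >-14, r--
l=0 r=9: -8+11=3 >-14, r--
l=0 r=8: -8+8=0 >-14, r--
l=0 r=7: -8+7=-1 >-14, r--
l=0 r=6: -8+5=-3 >-14, r--
l=0 r=5: -8+2=-6 >-14, r--
l=0 r=4: -8+-1=-9 >-14, r--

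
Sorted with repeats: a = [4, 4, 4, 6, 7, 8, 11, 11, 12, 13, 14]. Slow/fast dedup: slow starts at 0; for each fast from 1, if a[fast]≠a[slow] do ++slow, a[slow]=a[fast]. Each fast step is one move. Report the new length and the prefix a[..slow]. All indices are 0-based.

length 8; prefix = [4, 6, 7, 8, 11, 12, 13, 14]

(s=0,f=1) a[fast]=4=a[slow] dup → fast++
(s=0,f=2) a[fast]=4=a[slow] dup → fast++
(s=0,f=3) a[fast]=6≠a[slow]=4 write a[1]=6 → slow++,fast++
(s=1,f=4) a[fast]=7≠a[slow]=6 write a[2]=7 → slow++,fast++
(s=2,f=5) a[fast]=8≠a[slow]=7 write a[3]=8 → slow++,fast++
(s=3,f=6) a[fast]=11≠a[slow]=8 write a[4]=11 → slow++,fast++
(s=4,f=7) a[fast]=11=a[slow] dup → fast++
(s=4,f=8) a[fast]=12≠a[slow]=11 write a[5]=12 → slow++,fast++
(s=5,f=9) a[fast]=13≠a[slow]=12 write a[6]=13 → slow++,fast++
(s=6,f=10) a[fast]=14≠a[slow]=13 write a[7]=14 → slow++,fast++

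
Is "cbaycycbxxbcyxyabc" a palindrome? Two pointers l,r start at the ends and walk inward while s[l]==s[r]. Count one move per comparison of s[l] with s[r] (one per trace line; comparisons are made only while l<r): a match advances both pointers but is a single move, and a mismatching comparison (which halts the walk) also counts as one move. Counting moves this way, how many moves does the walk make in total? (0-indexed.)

[0,17] 'c'=='c' → l++,r--
[1,16] 'b'=='b' → l++,r--
[2,15] 'a'=='a' → l++,r--
[3,14] 'y'=='y' → l++,r--
[4,13] 'c'!='x' → stop

5 moves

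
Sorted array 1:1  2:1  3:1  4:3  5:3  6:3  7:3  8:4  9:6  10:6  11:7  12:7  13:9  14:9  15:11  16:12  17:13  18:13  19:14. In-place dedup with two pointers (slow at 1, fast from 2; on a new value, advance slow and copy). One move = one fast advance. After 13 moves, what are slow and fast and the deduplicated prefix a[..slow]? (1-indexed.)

slow=6, fast=15, prefix=[1, 3, 4, 6, 7, 9]

(s=1,f=2) a[fast]=1=a[slow] dup → fast++
(s=1,f=3) a[fast]=1=a[slow] dup → fast++
(s=1,f=4) a[fast]=3≠a[slow]=1 write a[2]=3 → slow++,fast++
(s=2,f=5) a[fast]=3=a[slow] dup → fast++
(s=2,f=6) a[fast]=3=a[slow] dup → fast++
(s=2,f=7) a[fast]=3=a[slow] dup → fast++
(s=2,f=8) a[fast]=4≠a[slow]=3 write a[3]=4 → slow++,fast++
(s=3,f=9) a[fast]=6≠a[slow]=4 write a[4]=6 → slow++,fast++
(s=4,f=10) a[fast]=6=a[slow] dup → fast++
(s=4,f=11) a[fast]=7≠a[slow]=6 write a[5]=7 → slow++,fast++
(s=5,f=12) a[fast]=7=a[slow] dup → fast++
(s=5,f=13) a[fast]=9≠a[slow]=7 write a[6]=9 → slow++,fast++
(s=6,f=14) a[fast]=9=a[slow] dup → fast++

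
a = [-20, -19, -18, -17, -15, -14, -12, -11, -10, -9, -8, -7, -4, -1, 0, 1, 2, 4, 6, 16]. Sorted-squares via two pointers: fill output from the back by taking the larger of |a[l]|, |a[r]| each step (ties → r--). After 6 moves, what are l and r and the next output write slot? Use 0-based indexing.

l=5, r=18, next write slot=13

l=0 r=19: |-20|>|16| out[19]=400, l++
l=1 r=19: |-19|>|16| out[18]=361, l++
l=2 r=19: |-18|>|16| out[17]=324, l++
l=3 r=19: |-17|>|16| out[16]=289, l++
l=4 r=19: |-15|<=|16| out[15]=256, r--
l=4 r=18: |-15|>|6| out[14]=225, l++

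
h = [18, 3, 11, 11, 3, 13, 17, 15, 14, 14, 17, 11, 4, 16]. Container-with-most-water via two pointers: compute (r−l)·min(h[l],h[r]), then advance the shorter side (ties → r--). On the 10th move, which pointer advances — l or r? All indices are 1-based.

r

[1,14] min(18,16)*13=208 best=208 * → r--
[1,13] min(18,4)*12=48 best=208 → r--
[1,12] min(18,11)*11=121 best=208 → r--
[1,11] min(18,17)*10=170 best=208 → r--
[1,10] min(18,14)*9=126 best=208 → r--
[1,9] min(18,14)*8=112 best=208 → r--
[1,8] min(18,15)*7=105 best=208 → r--
[1,7] min(18,17)*6=102 best=208 → r--
[1,6] min(18,13)*5=65 best=208 → r--
[1,5] min(18,3)*4=12 best=208 → r--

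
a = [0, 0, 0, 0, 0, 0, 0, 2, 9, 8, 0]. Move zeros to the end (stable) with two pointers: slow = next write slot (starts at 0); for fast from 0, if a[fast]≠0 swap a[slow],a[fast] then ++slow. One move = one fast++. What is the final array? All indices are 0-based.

(s=0,f=0) a[fast]=0 → fast++
(s=0,f=1) a[fast]=0 → fast++
(s=0,f=2) a[fast]=0 → fast++
(s=0,f=3) a[fast]=0 → fast++
(s=0,f=4) a[fast]=0 → fast++
(s=0,f=5) a[fast]=0 → fast++
(s=0,f=6) a[fast]=0 → fast++
(s=0,f=7) a[fast]=2≠0 swap→a[0]=2 → slow++,fast++
(s=1,f=8) a[fast]=9≠0 swap→a[1]=9 → slow++,fast++
(s=2,f=9) a[fast]=8≠0 swap→a[2]=8 → slow++,fast++
(s=3,f=10) a[fast]=0 → fast++

[2, 9, 8, 0, 0, 0, 0, 0, 0, 0, 0]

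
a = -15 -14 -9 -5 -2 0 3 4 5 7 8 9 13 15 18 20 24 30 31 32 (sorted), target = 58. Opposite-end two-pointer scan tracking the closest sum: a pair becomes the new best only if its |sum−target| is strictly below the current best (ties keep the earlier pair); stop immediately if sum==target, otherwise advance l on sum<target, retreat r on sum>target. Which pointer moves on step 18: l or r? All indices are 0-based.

r

[0,19] -15+32=17 d=41 * → l++
[1,19] -14+32=18 d=40 * → l++
[2,19] -9+32=23 d=35 * → l++
[3,19] -5+32=27 d=31 * → l++
[4,19] -2+32=30 d=28 * → l++
[5,19] 0+32=32 d=26 * → l++
[6,19] 3+32=35 d=23 * → l++
[7,19] 4+32=36 d=22 * → l++
[8,19] 5+32=37 d=21 * → l++
[9,19] 7+32=39 d=19 * → l++
[10,19] 8+32=40 d=18 * → l++
[11,19] 9+32=41 d=17 * → l++
[12,19] 13+32=45 d=13 * → l++
[13,19] 15+32=47 d=11 * → l++
[14,19] 18+32=50 d=8 * → l++
[15,19] 20+32=52 d=6 * → l++
[16,19] 24+32=56 d=2 * → l++
[17,19] 30+32=62 d=4 → r--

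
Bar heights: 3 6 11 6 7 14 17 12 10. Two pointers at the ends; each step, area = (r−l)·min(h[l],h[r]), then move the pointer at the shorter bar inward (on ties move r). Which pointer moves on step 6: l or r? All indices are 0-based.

[0,8] min(3,10)*8=24 best=24 * → l++
[1,8] min(6,10)*7=42 best=42 * → l++
[2,8] min(11,10)*6=60 best=60 * → r--
[2,7] min(11,12)*5=55 best=60 → l++
[3,7] min(6,12)*4=24 best=60 → l++
[4,7] min(7,12)*3=21 best=60 → l++

l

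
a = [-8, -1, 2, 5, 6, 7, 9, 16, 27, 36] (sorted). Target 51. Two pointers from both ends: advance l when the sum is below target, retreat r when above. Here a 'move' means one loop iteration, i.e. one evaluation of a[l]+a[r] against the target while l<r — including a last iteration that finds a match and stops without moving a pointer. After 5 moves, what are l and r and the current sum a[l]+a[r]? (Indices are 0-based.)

l=5, r=9, sum=43

[0,9] -8+36=28 <51 → l++
[1,9] -1+36=35 <51 → l++
[2,9] 2+36=38 <51 → l++
[3,9] 5+36=41 <51 → l++
[4,9] 6+36=42 <51 → l++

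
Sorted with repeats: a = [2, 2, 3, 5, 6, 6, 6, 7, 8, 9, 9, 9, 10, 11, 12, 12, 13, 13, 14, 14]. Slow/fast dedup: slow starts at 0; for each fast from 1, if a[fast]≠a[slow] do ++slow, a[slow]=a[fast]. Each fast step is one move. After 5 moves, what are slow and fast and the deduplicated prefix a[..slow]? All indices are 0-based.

(s=0,f=1) a[fast]=2=a[slow] dup → fast++
(s=0,f=2) a[fast]=3≠a[slow]=2 write a[1]=3 → slow++,fast++
(s=1,f=3) a[fast]=5≠a[slow]=3 write a[2]=5 → slow++,fast++
(s=2,f=4) a[fast]=6≠a[slow]=5 write a[3]=6 → slow++,fast++
(s=3,f=5) a[fast]=6=a[slow] dup → fast++

slow=3, fast=6, prefix=[2, 3, 5, 6]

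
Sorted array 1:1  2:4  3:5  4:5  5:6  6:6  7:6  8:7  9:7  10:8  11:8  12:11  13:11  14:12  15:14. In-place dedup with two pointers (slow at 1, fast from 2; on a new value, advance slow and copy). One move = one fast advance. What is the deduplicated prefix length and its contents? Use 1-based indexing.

(s=1,f=2) a[fast]=4≠a[slow]=1 write a[2]=4 → slow++,fast++
(s=2,f=3) a[fast]=5≠a[slow]=4 write a[3]=5 → slow++,fast++
(s=3,f=4) a[fast]=5=a[slow] dup → fast++
(s=3,f=5) a[fast]=6≠a[slow]=5 write a[4]=6 → slow++,fast++
(s=4,f=6) a[fast]=6=a[slow] dup → fast++
(s=4,f=7) a[fast]=6=a[slow] dup → fast++
(s=4,f=8) a[fast]=7≠a[slow]=6 write a[5]=7 → slow++,fast++
(s=5,f=9) a[fast]=7=a[slow] dup → fast++
(s=5,f=10) a[fast]=8≠a[slow]=7 write a[6]=8 → slow++,fast++
(s=6,f=11) a[fast]=8=a[slow] dup → fast++
(s=6,f=12) a[fast]=11≠a[slow]=8 write a[7]=11 → slow++,fast++
(s=7,f=13) a[fast]=11=a[slow] dup → fast++
(s=7,f=14) a[fast]=12≠a[slow]=11 write a[8]=12 → slow++,fast++
(s=8,f=15) a[fast]=14≠a[slow]=12 write a[9]=14 → slow++,fast++

length 9; prefix = [1, 4, 5, 6, 7, 8, 11, 12, 14]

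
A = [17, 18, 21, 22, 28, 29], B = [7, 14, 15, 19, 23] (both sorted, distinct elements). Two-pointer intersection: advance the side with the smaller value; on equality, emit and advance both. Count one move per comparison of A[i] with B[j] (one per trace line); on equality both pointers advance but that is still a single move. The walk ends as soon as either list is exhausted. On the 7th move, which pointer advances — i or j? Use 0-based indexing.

i

[i=0,j=0] 17>7 → j++
[i=0,j=1] 17>14 → j++
[i=0,j=2] 17>15 → j++
[i=0,j=3] 17<19 → i++
[i=1,j=3] 18<19 → i++
[i=2,j=3] 21>19 → j++
[i=2,j=4] 21<23 → i++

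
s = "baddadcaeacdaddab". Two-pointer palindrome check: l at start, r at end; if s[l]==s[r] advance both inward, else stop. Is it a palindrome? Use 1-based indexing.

[1,17] 'b'=='b' → l++,r--
[2,16] 'a'=='a' → l++,r--
[3,15] 'd'=='d' → l++,r--
[4,14] 'd'=='d' → l++,r--
[5,13] 'a'=='a' → l++,r--
[6,12] 'd'=='d' → l++,r--
[7,11] 'c'=='c' → l++,r--
[8,10] 'a'=='a' → l++,r--

palindrome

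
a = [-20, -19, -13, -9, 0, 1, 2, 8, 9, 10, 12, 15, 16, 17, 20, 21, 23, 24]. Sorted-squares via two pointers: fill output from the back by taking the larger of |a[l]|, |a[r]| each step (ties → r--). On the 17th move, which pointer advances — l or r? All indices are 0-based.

r

l=0 r=17: |-20|<=|24| out[17]=576, r--
l=0 r=16: |-20|<=|23| out[16]=529, r--
l=0 r=15: |-20|<=|21| out[15]=441, r--
l=0 r=14: |-20|<=|20| out[14]=400, r--
l=0 r=13: |-20|>|17| out[13]=400, l++
l=1 r=13: |-19|>|17| out[12]=361, l++
l=2 r=13: |-13|<=|17| out[11]=289, r--
l=2 r=12: |-13|<=|16| out[10]=256, r--
l=2 r=11: |-13|<=|15| out[9]=225, r--
l=2 r=10: |-13|>|12| out[8]=169, l++
l=3 r=10: |-9|<=|12| out[7]=144, r--
l=3 r=9: |-9|<=|10| out[6]=100, r--
l=3 r=8: |-9|<=|9| out[5]=81, r--
l=3 r=7: |-9|>|8| out[4]=81, l++
l=4 r=7: |0|<=|8| out[3]=64, r--
l=4 r=6: |0|<=|2| out[2]=4, r--
l=4 r=5: |0|<=|1| out[1]=1, r--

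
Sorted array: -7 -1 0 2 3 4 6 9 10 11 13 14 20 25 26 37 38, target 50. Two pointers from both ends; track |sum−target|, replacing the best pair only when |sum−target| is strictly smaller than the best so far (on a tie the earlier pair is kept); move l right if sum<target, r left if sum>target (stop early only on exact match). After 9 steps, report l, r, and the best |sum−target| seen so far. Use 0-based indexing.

l=9, r=16, best |Δ|=2

l=0 r=16: -7+38=31 d=19 *, l++
l=1 r=16: -1+38=37 d=13 *, l++
l=2 r=16: 0+38=38 d=12 *, l++
l=3 r=16: 2+38=40 d=10 *, l++
l=4 r=16: 3+38=41 d=9 *, l++
l=5 r=16: 4+38=42 d=8 *, l++
l=6 r=16: 6+38=44 d=6 *, l++
l=7 r=16: 9+38=47 d=3 *, l++
l=8 r=16: 10+38=48 d=2 *, l++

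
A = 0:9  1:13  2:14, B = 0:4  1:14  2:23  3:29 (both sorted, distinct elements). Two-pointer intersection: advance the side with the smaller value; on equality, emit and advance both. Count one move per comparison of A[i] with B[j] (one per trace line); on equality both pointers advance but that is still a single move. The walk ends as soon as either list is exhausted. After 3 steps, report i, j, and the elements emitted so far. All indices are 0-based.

i=0 j=0: 9>4, j++
i=0 j=1: 9<14, i++
i=1 j=1: 13<14, i++

i=2, j=1, emitted=[]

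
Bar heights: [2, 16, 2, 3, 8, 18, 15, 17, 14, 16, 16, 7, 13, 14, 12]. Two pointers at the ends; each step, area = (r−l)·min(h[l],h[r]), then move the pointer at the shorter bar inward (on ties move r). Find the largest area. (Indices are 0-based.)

[0,14] min(2,12)*14=28 best=28 * → l++
[1,14] min(16,12)*13=156 best=156 * → r--
[1,13] min(16,14)*12=168 best=168 * → r--
[1,12] min(16,13)*11=143 best=168 → r--
[1,11] min(16,7)*10=70 best=168 → r--
[1,10] min(16,16)*9=144 best=168 → r--
[1,9] min(16,16)*8=128 best=168 → r--
[1,8] min(16,14)*7=98 best=168 → r--
[1,7] min(16,17)*6=96 best=168 → l++
[2,7] min(2,17)*5=10 best=168 → l++
[3,7] min(3,17)*4=12 best=168 → l++
[4,7] min(8,17)*3=24 best=168 → l++
[5,7] min(18,17)*2=34 best=168 → r--
[5,6] min(18,15)*1=15 best=168 → r--

max area = 168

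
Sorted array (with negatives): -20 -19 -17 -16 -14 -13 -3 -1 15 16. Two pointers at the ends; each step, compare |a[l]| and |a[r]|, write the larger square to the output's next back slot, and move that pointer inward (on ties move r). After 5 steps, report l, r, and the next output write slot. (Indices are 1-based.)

l=1 r=10: |-20|>|16| out[10]=400, l++
l=2 r=10: |-19|>|16| out[9]=361, l++
l=3 r=10: |-17|>|16| out[8]=289, l++
l=4 r=10: |-16|<=|16| out[7]=256, r--
l=4 r=9: |-16|>|15| out[6]=256, l++

l=5, r=9, next write slot=5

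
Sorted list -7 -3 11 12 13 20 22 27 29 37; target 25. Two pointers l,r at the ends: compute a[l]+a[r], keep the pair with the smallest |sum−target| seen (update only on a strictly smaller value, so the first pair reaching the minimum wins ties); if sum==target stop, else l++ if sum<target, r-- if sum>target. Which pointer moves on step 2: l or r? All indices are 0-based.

l=0 r=9: -7+37=30 d=5 *, r--
l=0 r=8: -7+29=22 d=3 *, l++

l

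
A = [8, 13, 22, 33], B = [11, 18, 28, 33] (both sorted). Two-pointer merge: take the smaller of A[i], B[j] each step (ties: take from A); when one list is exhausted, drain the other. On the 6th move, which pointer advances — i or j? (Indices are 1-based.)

i=1 j=1: A[i]=8<=B[j]=11 take 8, i++
i=2 j=1: A[i]=13>B[j]=11 take 11, j++
i=2 j=2: A[i]=13<=B[j]=18 take 13, i++
i=3 j=2: A[i]=22>B[j]=18 take 18, j++
i=3 j=3: A[i]=22<=B[j]=28 take 22, i++
i=4 j=3: A[i]=33>B[j]=28 take 28, j++

j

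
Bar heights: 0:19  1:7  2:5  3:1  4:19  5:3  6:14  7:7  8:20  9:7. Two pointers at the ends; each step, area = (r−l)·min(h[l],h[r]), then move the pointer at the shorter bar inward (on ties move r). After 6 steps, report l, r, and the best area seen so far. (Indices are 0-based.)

l=5, r=8, best area=152

[0,9] min(19,7)*9=63 best=63 * → r--
[0,8] min(19,20)*8=152 best=152 * → l++
[1,8] min(7,20)*7=49 best=152 → l++
[2,8] min(5,20)*6=30 best=152 → l++
[3,8] min(1,20)*5=5 best=152 → l++
[4,8] min(19,20)*4=76 best=152 → l++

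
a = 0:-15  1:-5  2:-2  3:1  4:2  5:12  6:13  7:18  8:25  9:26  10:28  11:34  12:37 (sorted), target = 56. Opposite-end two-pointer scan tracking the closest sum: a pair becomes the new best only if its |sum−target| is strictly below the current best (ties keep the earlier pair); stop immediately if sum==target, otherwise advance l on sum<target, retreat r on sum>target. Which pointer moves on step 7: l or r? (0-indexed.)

l=0 r=12: -15+37=22 d=34 *, l++
l=1 r=12: -5+37=32 d=24 *, l++
l=2 r=12: -2+37=35 d=21 *, l++
l=3 r=12: 1+37=38 d=18 *, l++
l=4 r=12: 2+37=39 d=17 *, l++
l=5 r=12: 12+37=49 d=7 *, l++
l=6 r=12: 13+37=50 d=6 *, l++

l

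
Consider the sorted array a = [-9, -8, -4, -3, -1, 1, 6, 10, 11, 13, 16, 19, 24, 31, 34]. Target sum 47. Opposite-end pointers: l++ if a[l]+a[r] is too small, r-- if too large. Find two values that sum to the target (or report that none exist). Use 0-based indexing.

[0,14] -9+34=25 <47 → l++
[1,14] -8+34=26 <47 → l++
[2,14] -4+34=30 <47 → l++
[3,14] -3+34=31 <47 → l++
[4,14] -1+34=33 <47 → l++
[5,14] 1+34=35 <47 → l++
[6,14] 6+34=40 <47 → l++
[7,14] 10+34=44 <47 → l++
[8,14] 11+34=45 <47 → l++
[9,14] 13+34=47 → found

(13, 34)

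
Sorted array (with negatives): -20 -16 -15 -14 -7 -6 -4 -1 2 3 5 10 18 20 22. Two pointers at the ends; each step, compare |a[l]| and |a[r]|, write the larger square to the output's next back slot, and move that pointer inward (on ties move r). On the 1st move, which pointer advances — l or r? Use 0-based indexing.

[0,14] |-20|<=|22| out[14]=484 → r--

r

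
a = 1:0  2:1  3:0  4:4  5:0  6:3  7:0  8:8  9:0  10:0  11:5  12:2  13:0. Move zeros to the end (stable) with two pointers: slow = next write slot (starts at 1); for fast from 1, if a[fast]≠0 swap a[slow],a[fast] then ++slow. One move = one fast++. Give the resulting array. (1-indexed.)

[1, 4, 3, 8, 5, 2, 0, 0, 0, 0, 0, 0, 0]

(s=1,f=1) a[fast]=0 → fast++
(s=1,f=2) a[fast]=1≠0 swap→a[1]=1 → slow++,fast++
(s=2,f=3) a[fast]=0 → fast++
(s=2,f=4) a[fast]=4≠0 swap→a[2]=4 → slow++,fast++
(s=3,f=5) a[fast]=0 → fast++
(s=3,f=6) a[fast]=3≠0 swap→a[3]=3 → slow++,fast++
(s=4,f=7) a[fast]=0 → fast++
(s=4,f=8) a[fast]=8≠0 swap→a[4]=8 → slow++,fast++
(s=5,f=9) a[fast]=0 → fast++
(s=5,f=10) a[fast]=0 → fast++
(s=5,f=11) a[fast]=5≠0 swap→a[5]=5 → slow++,fast++
(s=6,f=12) a[fast]=2≠0 swap→a[6]=2 → slow++,fast++
(s=7,f=13) a[fast]=0 → fast++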